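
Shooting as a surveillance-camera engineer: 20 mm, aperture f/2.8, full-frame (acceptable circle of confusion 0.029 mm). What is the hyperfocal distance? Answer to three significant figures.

Hyperfocal distance H = f²/(N·c) + f = 20²/(2.8 × 0.029) + 20 = 400/0.0812 + 20 ≈ 4946.1 mm ≈ 4.95 m.

4.95 m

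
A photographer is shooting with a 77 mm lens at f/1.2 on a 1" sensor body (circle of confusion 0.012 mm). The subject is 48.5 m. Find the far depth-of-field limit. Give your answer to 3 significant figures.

Hyperfocal distance H = f²/(N·c) + f = 77²/(1.2 × 0.012) + 77 = 5929/0.0144 + 77 ≈ 411813.1 mm ≈ 411.8 m.
Far limit Df = s·(H − f)/(H − s) = 48500 × (411813.1 − 77) / (411813.1 − 48500) = 48500 × 411736.1 / 363313.1 ≈ 54964 mm ≈ 55.0 m.

55.0 m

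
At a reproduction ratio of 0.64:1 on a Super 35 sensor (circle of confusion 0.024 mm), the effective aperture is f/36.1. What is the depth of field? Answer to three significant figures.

4.23 mm

At magnification m, DoF ≈ 2·N_eff·c/m² = 2 × 36.1 × 0.024 / 0.64² = 1.733 / 0.4096 ≈ 4.23 mm.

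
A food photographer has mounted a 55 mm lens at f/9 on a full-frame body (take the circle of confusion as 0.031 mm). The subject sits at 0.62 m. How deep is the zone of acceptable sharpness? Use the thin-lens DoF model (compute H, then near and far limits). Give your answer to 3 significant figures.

64.8 mm

Hyperfocal distance H = f²/(N·c) + f = 55²/(9 × 0.031) + 55 = 3025/0.279 + 55 ≈ 10897.3 mm ≈ 10.90 m.
Near limit Dn = s·(H − f)/(H + s − 2f) = 620 × (10897.3 − 55) / (10897.3 + 620 − 2 × 55) = 620 × 10842.3 / 11407.3 ≈ 589.292 mm.
Far limit Df = s·(H − f)/(H − s) = 620 × (10897.3 − 55) / (10897.3 − 620) = 620 × 10842.3 / 10277.3 ≈ 654.085 mm.
Depth of field = Df − Dn = 654.085 − 589.292 ≈ 64.793 mm.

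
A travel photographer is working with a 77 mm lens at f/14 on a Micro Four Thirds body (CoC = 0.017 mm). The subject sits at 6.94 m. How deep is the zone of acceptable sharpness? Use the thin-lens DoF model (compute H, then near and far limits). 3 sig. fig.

Hyperfocal distance H = f²/(N·c) + f = 77²/(14 × 0.017) + 77 = 5929/0.238 + 77 ≈ 24988.8 mm ≈ 24.99 m.
Near limit Dn = s·(H − f)/(H + s − 2f) = 6940 × (24988.8 − 77) / (24988.8 + 6940 − 2 × 77) = 6940 × 24911.8 / 31774.8 ≈ 5441.0 mm.
Far limit Df = s·(H − f)/(H − s) = 6940 × (24988.8 − 77) / (24988.8 − 6940) = 6940 × 24911.8 / 18048.8 ≈ 9578.9 mm.
Depth of field = Df − Dn = 9578.9 − 5441.0 ≈ 4137.9 mm ≈ 4.14 m.

4.14 m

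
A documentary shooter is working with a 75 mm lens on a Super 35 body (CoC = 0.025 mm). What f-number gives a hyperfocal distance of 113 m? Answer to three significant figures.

Rearrange H = f²/(N·c) + f for N: N = f² / ((H − f)·c).
N = 75² / ((113000 − 75) × 0.025) = 5625 / 2823 ≈ 1.99.

f/1.99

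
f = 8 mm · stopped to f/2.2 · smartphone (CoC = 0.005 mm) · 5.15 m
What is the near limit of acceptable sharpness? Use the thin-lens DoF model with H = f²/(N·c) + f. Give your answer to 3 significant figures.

2.73 m

Hyperfocal distance H = f²/(N·c) + f = 8²/(2.2 × 0.005) + 8 = 64/0.011 + 8 ≈ 5826.2 mm ≈ 5.826 m.
Near limit Dn = s·(H − f)/(H + s − 2f) = 5150 × (5826.2 − 8) / (5826.2 + 5150 − 2 × 8) = 5150 × 5818.2 / 10960.2 ≈ 2733.9 mm ≈ 2.73 m.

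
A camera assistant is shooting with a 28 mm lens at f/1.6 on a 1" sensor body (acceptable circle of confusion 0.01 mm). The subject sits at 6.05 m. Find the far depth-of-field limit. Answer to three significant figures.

Hyperfocal distance H = f²/(N·c) + f = 28²/(1.6 × 0.01) + 28 = 784/0.016 + 28 ≈ 49028.0 mm ≈ 49.03 m.
Far limit Df = s·(H − f)/(H − s) = 6050 × (49028.0 − 28) / (49028.0 − 6050) = 6050 × 49000.0 / 42978.0 ≈ 6897.7 mm ≈ 6.90 m.

6.90 m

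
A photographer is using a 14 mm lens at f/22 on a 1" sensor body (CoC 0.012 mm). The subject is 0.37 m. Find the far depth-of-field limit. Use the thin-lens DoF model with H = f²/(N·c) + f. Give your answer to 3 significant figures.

0.711 m

Hyperfocal distance H = f²/(N·c) + f = 14²/(22 × 0.012) + 14 = 196/0.264 + 14 ≈ 756.4 mm ≈ 0.756 m.
Far limit Df = s·(H − f)/(H − s) = 370 × (756.4 − 14) / (756.4 − 370) = 370 × 742.4 / 386.4 ≈ 710.87 mm ≈ 0.711 m.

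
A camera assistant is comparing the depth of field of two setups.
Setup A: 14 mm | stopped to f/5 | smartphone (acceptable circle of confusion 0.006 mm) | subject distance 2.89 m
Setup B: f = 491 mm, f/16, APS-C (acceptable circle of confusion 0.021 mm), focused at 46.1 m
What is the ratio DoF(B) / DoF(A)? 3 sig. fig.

1.86

Setup A: H = 14²/(5×0.006) + 14 ≈ 6547.3 mm; DoF = Df − Dn = 5162.6 − 2006.7 ≈ 3155.9 mm.
Setup B: H = 491²/(16×0.021) + 491 ≈ 717994.0 mm; DoF = Df − Dn = 49229.3 − 43344.7 ≈ 5884.6 mm.
Ratio = 5884.6 / 3155.9 ≈ 1.86.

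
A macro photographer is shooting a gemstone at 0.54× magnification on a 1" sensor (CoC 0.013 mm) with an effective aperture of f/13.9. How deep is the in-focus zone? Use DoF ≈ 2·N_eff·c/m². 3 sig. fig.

At magnification m, DoF ≈ 2·N_eff·c/m² = 2 × 13.9 × 0.013 / 0.54² = 0.3614 / 0.2916 ≈ 1.24 mm.

1.24 mm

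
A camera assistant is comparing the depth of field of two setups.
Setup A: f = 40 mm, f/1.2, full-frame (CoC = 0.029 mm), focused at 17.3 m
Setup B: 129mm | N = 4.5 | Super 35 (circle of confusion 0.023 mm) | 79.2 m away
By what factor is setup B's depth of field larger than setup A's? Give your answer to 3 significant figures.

6.80

Setup A: H = 40²/(1.2×0.029) + 40 ≈ 46017.0 mm; DoF = Df − Dn = 27698 − 12578 ≈ 15120 mm.
Setup B: H = 129²/(4.5×0.023) + 129 ≈ 160911.6 mm; DoF = Df − Dn = 155841 − 53091 ≈ 102750 mm.
Ratio = 102750 / 15120 ≈ 6.80.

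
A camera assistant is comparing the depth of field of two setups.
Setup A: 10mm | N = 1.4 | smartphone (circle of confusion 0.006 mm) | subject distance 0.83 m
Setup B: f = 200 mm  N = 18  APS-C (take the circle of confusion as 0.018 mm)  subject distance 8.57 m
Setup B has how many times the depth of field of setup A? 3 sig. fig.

Setup A: H = 10²/(1.4×0.006) + 10 ≈ 11914.8 mm; DoF = Df − Dn = 891.40 − 776.51 ≈ 114.89 mm.
Setup B: H = 200²/(18×0.018) + 200 ≈ 123656.8 mm; DoF = Df − Dn = 9193.3 − 8025.9 ≈ 1167.4 mm.
Ratio = 1167.4 / 114.89 ≈ 10.2.

10.2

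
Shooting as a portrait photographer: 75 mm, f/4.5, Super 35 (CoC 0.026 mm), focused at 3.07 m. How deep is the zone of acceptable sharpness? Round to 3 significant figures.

Hyperfocal distance H = f²/(N·c) + f = 75²/(4.5 × 0.026) + 75 = 5625/0.117 + 75 ≈ 48151.9 mm ≈ 48.15 m.
Near limit Dn = s·(H − f)/(H + s − 2f) = 3070 × (48151.9 − 75) / (48151.9 + 3070 − 2 × 75) = 3070 × 48076.9 / 51071.9 ≈ 2889.97 mm.
Far limit Df = s·(H − f)/(H − s) = 3070 × (48151.9 − 75) / (48151.9 − 3070) = 3070 × 48076.9 / 45081.9 ≈ 3273.95 mm.
Depth of field = Df − Dn = 3273.95 − 2889.97 ≈ 383.98 mm.

384 mm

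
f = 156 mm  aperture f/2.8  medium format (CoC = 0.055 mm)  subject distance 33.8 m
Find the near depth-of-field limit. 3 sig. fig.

Hyperfocal distance H = f²/(N·c) + f = 156²/(2.8 × 0.055) + 156 = 24336/0.154 + 156 ≈ 158182.0 mm ≈ 158.2 m.
Near limit Dn = s·(H − f)/(H + s − 2f) = 33800 × (158182.0 − 156) / (158182.0 + 33800 − 2 × 156) = 33800 × 158026.0 / 191670.0 ≈ 27867 mm ≈ 27.9 m.

27.9 m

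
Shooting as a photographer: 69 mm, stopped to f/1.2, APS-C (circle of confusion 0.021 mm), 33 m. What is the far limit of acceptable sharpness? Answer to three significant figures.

Hyperfocal distance H = f²/(N·c) + f = 69²/(1.2 × 0.021) + 69 = 4761/0.0252 + 69 ≈ 188997.6 mm ≈ 189.0 m.
Far limit Df = s·(H − f)/(H − s) = 33000 × (188997.6 − 69) / (188997.6 − 33000) = 33000 × 188928.6 / 155997.6 ≈ 39966 mm ≈ 40.0 m.

40.0 m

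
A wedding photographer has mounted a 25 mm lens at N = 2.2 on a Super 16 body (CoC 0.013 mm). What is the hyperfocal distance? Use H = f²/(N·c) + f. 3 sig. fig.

21.9 m

Hyperfocal distance H = f²/(N·c) + f = 25²/(2.2 × 0.013) + 25 = 625/0.0286 + 25 ≈ 21878.1 mm ≈ 21.9 m.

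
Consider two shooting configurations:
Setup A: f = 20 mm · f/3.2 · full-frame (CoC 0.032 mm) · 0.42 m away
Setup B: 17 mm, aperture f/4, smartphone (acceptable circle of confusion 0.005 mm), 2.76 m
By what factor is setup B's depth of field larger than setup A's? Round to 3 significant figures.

12.5

Setup A: H = 20²/(3.2×0.032) + 20 ≈ 3926.2 mm; DoF = Df − Dn = 467.914 − 380.987 ≈ 86.927 mm.
Setup B: H = 17²/(4×0.005) + 17 ≈ 14467.0 mm; DoF = Df − Dn = 3406.7 − 2319.7 ≈ 1087.0 mm.
Ratio = 1087.0 / 86.927 ≈ 12.5.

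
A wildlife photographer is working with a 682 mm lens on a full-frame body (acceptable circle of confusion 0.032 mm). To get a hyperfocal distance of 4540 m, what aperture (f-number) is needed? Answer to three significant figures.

f/3.20

Rearrange H = f²/(N·c) + f for N: N = f² / ((H − f)·c).
N = 682² / ((4540000 − 682) × 0.032) = 465124 / 145258 ≈ 3.20.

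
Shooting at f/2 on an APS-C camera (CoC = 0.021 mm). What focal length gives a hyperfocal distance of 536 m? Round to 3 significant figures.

From H = f²/(N·c) + f, with f ≪ H: f ≈ √(H·N·c) = √(536000 × 2 × 0.021) = √22512 ≈ 150.0 mm.
The +f correction barely moves this — solving exactly, f² + N·c·f − N·c·H = 0 ⇒ f = (−N·c + √((N·c)² + 4·N·c·H))/2 = (−0.042 + √90048)/2 ≈ 150.02 mm, so f ≈ 150 mm.

150 mm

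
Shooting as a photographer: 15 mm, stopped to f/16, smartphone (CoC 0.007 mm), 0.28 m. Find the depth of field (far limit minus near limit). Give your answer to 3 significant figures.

Hyperfocal distance H = f²/(N·c) + f = 15²/(16 × 0.007) + 15 = 225/0.112 + 15 ≈ 2023.9 mm ≈ 2.024 m.
Near limit Dn = s·(H − f)/(H + s − 2f) = 280 × (2023.9 − 15) / (2023.9 + 280 − 2 × 15) = 280 × 2008.9 / 2273.9 ≈ 247.369 mm.
Far limit Df = s·(H − f)/(H − s) = 280 × (2023.9 − 15) / (2023.9 − 280) = 280 × 2008.9 / 1743.9 ≈ 322.548 mm.
Depth of field = Df − Dn = 322.548 − 247.369 ≈ 75.179 mm.

75.2 mm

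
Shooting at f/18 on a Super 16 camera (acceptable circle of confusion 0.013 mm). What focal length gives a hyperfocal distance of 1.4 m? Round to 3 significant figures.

From H = f²/(N·c) + f, with f ≪ H: f ≈ √(H·N·c) = √(1400 × 18 × 0.013) = √327.60 ≈ 18.10 mm.
Exact: f² + N·c·f − N·c·H = 0 ⇒ f = (−N·c + √((N·c)² + 4·N·c·H))/2 = (−0.234 + √1310.5)/2 ≈ 17.983 mm ≈ 18.0 mm.

18.0 mm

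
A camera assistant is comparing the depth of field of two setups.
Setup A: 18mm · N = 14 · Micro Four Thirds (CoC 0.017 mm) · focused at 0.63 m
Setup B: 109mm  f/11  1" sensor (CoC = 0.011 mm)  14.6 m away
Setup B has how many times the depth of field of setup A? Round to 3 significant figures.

Setup A: H = 18²/(14×0.017) + 18 ≈ 1379.3 mm; DoF = Df − Dn = 1144.53 − 434.62 ≈ 709.91 mm.
Setup B: H = 109²/(11×0.011) + 109 ≈ 98299.1 mm; DoF = Df − Dn = 17127.7 − 12722.4 ≈ 4405.3 mm.
Ratio = 4405.3 / 709.91 ≈ 6.21.

6.21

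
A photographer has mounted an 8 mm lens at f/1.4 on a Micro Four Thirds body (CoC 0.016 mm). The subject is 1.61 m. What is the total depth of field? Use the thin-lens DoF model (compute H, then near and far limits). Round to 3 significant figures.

Hyperfocal distance H = f²/(N·c) + f = 8²/(1.4 × 0.016) + 8 = 64/0.0224 + 8 ≈ 2865.1 mm ≈ 2.865 m.
Near limit Dn = s·(H − f)/(H + s − 2f) = 1610 × (2865.1 − 8) / (2865.1 + 1610 − 2 × 8) = 1610 × 2857.1 / 4459.1 ≈ 1031.6 mm.
Far limit Df = s·(H − f)/(H − s) = 1610 × (2865.1 − 8) / (2865.1 − 1610) = 1610 × 2857.1 / 1255.1 ≈ 3664.9 mm.
Depth of field = Df − Dn = 3664.9 − 1031.6 ≈ 2633.3 mm ≈ 2.63 m.

2.63 m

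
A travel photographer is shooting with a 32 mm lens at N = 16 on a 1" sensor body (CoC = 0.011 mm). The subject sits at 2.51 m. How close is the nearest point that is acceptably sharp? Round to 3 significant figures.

1.76 m

Hyperfocal distance H = f²/(N·c) + f = 32²/(16 × 0.011) + 32 = 1024/0.176 + 32 ≈ 5850.2 mm ≈ 5.850 m.
Near limit Dn = s·(H − f)/(H + s − 2f) = 2510 × (5850.2 − 32) / (5850.2 + 2510 − 2 × 32) = 2510 × 5818.2 / 8296.2 ≈ 1760.3 mm ≈ 1.76 m.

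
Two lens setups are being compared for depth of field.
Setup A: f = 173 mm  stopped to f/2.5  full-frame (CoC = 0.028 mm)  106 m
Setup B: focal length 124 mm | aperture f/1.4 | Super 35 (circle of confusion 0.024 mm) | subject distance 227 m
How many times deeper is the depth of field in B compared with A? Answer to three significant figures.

Setup A: H = 173²/(2.5×0.028) + 173 ≈ 427730.1 mm; DoF = Df − Dn = 140867 − 84969 ≈ 55898 mm.
Setup B: H = 124²/(1.4×0.024) + 124 ≈ 457743.0 mm; DoF = Df − Dn = 450196 − 151761 ≈ 298435 mm.
Ratio = 298435 / 55898 ≈ 5.34.

5.34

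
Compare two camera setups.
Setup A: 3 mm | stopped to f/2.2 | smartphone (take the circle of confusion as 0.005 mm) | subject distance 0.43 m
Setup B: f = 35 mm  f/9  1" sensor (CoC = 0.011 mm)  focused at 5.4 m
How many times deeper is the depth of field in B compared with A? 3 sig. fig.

Setup A: H = 3²/(2.2×0.005) + 3 ≈ 821.2 mm; DoF = Df − Dn = 899.37 − 282.54 ≈ 616.83 mm.
Setup B: H = 35²/(9×0.011) + 35 ≈ 12408.7 mm; DoF = Df − Dn = 9533.6 − 3766.8 ≈ 5766.8 mm.
Ratio = 5766.8 / 616.83 ≈ 9.35.

9.35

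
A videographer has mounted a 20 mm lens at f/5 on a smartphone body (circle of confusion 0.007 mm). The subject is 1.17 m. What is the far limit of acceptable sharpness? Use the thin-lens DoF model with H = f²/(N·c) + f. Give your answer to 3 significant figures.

1.30 m

Hyperfocal distance H = f²/(N·c) + f = 20²/(5 × 0.007) + 20 = 400/0.035 + 20 ≈ 11448.6 mm ≈ 11.45 m.
Far limit Df = s·(H − f)/(H − s) = 1170 × (11448.6 − 20) / (11448.6 − 1170) = 1170 × 11428.6 / 10278.6 ≈ 1300.9 mm ≈ 1.30 m.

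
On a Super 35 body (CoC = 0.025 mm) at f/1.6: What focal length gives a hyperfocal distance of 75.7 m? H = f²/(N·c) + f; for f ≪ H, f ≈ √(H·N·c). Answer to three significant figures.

55.0 mm

From H = f²/(N·c) + f, with f ≪ H: f ≈ √(H·N·c) = √(75700 × 1.6 × 0.025) = √3028.0 ≈ 55.03 mm.
The +f correction barely moves this — solving exactly, f² + N·c·f − N·c·H = 0 ⇒ f = (−N·c + √((N·c)² + 4·N·c·H))/2 = (−0.04 + √12112)/2 ≈ 55.007 mm, so f ≈ 55.0 mm.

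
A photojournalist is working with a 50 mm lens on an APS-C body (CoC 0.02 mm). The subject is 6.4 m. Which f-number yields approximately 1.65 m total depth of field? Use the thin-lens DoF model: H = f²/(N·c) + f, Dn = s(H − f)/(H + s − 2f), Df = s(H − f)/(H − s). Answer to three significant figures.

f/2.50

Write h = H − f = f²/(N·c). The thin-lens limits are Dn = s·h/(h + (s−f)) and Df = s·h/(h − (s−f)), so DoF = Df − Dn = 2·s·(s−f)·h / (h² − (s−f)²).
That is a quadratic in h: DoF·h² − 2·s·(s−f)·h − DoF·(s−f)² = 0 ⇒ h = (s−f)·(s + √(s² + DoF²)) / DoF = 6350 × (6400 + √(6400² + 1650²)) / 1650 = 6350 × (6400 + 6609.27) / 1650 ≈ 50066 mm.
Then N = f²/(c·h) = 50² / (0.02 × 50066) = 2500 / 1001.3 ≈ 2.50.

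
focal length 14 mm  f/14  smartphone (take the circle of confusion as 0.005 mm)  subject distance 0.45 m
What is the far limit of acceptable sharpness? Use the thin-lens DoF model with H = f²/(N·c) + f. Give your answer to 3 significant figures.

0.533 m

Hyperfocal distance H = f²/(N·c) + f = 14²/(14 × 0.005) + 14 = 196/0.07 + 14 ≈ 2814.0 mm ≈ 2.814 m.
Far limit Df = s·(H − f)/(H − s) = 450 × (2814.0 − 14) / (2814.0 − 450) = 450 × 2800.0 / 2364.0 ≈ 532.99 mm ≈ 0.533 m.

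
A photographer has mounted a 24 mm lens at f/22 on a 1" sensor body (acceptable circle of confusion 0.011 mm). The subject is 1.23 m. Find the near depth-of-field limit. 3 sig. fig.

0.816 m

Hyperfocal distance H = f²/(N·c) + f = 24²/(22 × 0.011) + 24 = 576/0.242 + 24 ≈ 2404.2 mm ≈ 2.404 m.
Near limit Dn = s·(H − f)/(H + s − 2f) = 1230 × (2404.2 − 24) / (2404.2 + 1230 − 2 × 24) = 1230 × 2380.2 / 3586.2 ≈ 816.36 mm ≈ 0.816 m.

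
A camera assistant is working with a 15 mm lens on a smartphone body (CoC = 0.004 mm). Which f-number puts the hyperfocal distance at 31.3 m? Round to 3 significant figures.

Rearrange H = f²/(N·c) + f for N: N = f² / ((H − f)·c).
N = 15² / ((31300 − 15) × 0.004) = 225 / 125.1 ≈ 1.80.

f/1.80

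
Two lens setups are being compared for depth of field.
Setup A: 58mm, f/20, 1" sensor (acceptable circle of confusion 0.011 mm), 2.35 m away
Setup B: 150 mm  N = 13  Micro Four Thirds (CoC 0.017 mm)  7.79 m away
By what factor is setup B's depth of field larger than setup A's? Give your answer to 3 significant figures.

Setup A: H = 58²/(20×0.011) + 58 ≈ 15348.9 mm; DoF = Df − Dn = 2764.36 − 2043.67 ≈ 720.69 mm.
Setup B: H = 150²/(13×0.017) + 150 ≈ 101960.0 mm; DoF = Df − Dn = 8422.0 − 7246.2 ≈ 1175.8 mm.
Ratio = 1175.8 / 720.69 ≈ 1.63.

1.63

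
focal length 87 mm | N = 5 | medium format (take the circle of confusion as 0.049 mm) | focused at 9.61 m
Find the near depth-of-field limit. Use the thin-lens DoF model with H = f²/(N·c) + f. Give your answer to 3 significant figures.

7.35 m

Hyperfocal distance H = f²/(N·c) + f = 87²/(5 × 0.049) + 87 = 7569/0.245 + 87 ≈ 30980.9 mm ≈ 30.98 m.
Near limit Dn = s·(H − f)/(H + s − 2f) = 9610 × (30980.9 − 87) / (30980.9 + 9610 − 2 × 87) = 9610 × 30893.9 / 40416.9 ≈ 7345.7 mm ≈ 7.35 m.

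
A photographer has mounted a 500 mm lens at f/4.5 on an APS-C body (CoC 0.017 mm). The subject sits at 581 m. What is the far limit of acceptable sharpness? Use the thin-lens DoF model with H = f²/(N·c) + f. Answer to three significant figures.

Hyperfocal distance H = f²/(N·c) + f = 500²/(4.5 × 0.017) + 500 = 250000/0.0765 + 500 ≈ 3268473.9 mm ≈ 3268 m.
Far limit Df = s·(H − f)/(H − s) = 581000 × (3268473.9 − 500) / (3268473.9 − 581000) = 581000 × 3267973.9 / 2687473.9 ≈ 706497 mm ≈ 706 m.

706 m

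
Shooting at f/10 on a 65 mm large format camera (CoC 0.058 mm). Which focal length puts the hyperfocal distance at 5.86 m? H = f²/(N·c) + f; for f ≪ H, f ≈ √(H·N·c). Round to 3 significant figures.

From H = f²/(N·c) + f, with f ≪ H: f ≈ √(H·N·c) = √(5860 × 10 × 0.058) = √3398.8 ≈ 58.30 mm.
Exact: f² + N·c·f − N·c·H = 0 ⇒ f = (−N·c + √((N·c)² + 4·N·c·H))/2 = (−0.58 + √13596)/2 ≈ 58.010 mm ≈ 58.0 mm.

58.0 mm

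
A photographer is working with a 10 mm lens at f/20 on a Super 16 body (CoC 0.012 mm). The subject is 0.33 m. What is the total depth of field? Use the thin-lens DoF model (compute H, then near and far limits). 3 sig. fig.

Hyperfocal distance H = f²/(N·c) + f = 10²/(20 × 0.012) + 10 = 100/0.24 + 10 ≈ 426.7 mm ≈ 0.427 m.
Near limit Dn = s·(H − f)/(H + s − 2f) = 330 × (426.7 − 10) / (426.7 + 330 − 2 × 10) = 330 × 416.7 / 736.7 ≈ 186.7 mm.
Far limit Df = s·(H − f)/(H − s) = 330 × (426.7 − 10) / (426.7 − 330) = 330 × 416.7 / 96.7 ≈ 1422.4 mm.
Depth of field = Df − Dn = 1422.4 − 186.7 ≈ 1235.7 mm ≈ 1.24 m.

1.24 m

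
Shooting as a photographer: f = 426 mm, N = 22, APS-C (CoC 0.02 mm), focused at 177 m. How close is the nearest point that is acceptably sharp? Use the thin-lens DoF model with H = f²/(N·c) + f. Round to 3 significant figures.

Hyperfocal distance H = f²/(N·c) + f = 426²/(22 × 0.02) + 426 = 181476/0.44 + 426 ≈ 412871.5 mm ≈ 412.9 m.
Near limit Dn = s·(H − f)/(H + s − 2f) = 177000 × (412871.5 − 426) / (412871.5 + 177000 − 2 × 426) = 177000 × 412445.5 / 589019.5 ≈ 123940 mm ≈ 124 m.

124 m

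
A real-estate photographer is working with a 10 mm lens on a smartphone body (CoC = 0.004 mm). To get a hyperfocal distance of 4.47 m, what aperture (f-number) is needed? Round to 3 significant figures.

f/5.61

Rearrange H = f²/(N·c) + f for N: N = f² / ((H − f)·c).
N = 10² / ((4470 − 10) × 0.004) = 100 / 17.84 ≈ 5.61.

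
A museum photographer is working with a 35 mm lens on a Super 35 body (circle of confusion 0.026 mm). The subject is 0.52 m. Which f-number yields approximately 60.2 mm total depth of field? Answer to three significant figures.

Write h = H − f = f²/(N·c). The thin-lens limits are Dn = s·h/(h + (s−f)) and Df = s·h/(h − (s−f)), so DoF = Df − Dn = 2·s·(s−f)·h / (h² − (s−f)²).
That is a quadratic in h: DoF·h² − 2·s·(s−f)·h − DoF·(s−f)² = 0 ⇒ h = (s−f)·(s + √(s² + DoF²)) / DoF = 485 × (520 + √(520² + 60.2²)) / 60.2 = 485 × (520 + 523.473) / 60.2 ≈ 8406.7 mm.
Then N = f²/(c·h) = 35² / (0.026 × 8406.7) = 1225 / 218.57 ≈ 5.60.

f/5.60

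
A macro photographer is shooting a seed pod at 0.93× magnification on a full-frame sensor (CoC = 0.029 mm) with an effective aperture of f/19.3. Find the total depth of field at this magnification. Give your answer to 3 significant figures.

At magnification m, DoF ≈ 2·N_eff·c/m² = 2 × 19.3 × 0.029 / 0.93² = 1.119 / 0.8649 ≈ 1.29 mm.

1.29 mm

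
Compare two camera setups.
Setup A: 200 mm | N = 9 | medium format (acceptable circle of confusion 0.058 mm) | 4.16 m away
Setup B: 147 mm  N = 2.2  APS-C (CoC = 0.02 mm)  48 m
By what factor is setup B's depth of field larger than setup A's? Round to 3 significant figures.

Setup A: H = 200²/(9×0.058) + 200 ≈ 76828.4 mm; DoF = Df − Dn = 4386.70 − 3955.58 ≈ 431.12 mm.
Setup B: H = 147²/(2.2×0.02) + 147 ≈ 491260.6 mm; DoF = Df − Dn = 53181.9 − 43738.2 ≈ 9443.7 mm.
Ratio = 9443.7 / 431.12 ≈ 21.9.

21.9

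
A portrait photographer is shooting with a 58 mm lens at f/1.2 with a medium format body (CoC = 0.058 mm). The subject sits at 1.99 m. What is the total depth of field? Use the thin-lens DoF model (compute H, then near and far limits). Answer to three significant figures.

Hyperfocal distance H = f²/(N·c) + f = 58²/(1.2 × 0.058) + 58 = 3364/0.0696 + 58 ≈ 48391.3 mm ≈ 48.39 m.
Near limit Dn = s·(H − f)/(H + s − 2f) = 1990 × (48391.3 − 58) / (48391.3 + 1990 − 2 × 58) = 1990 × 48333.3 / 50265.3 ≈ 1913.51 mm.
Far limit Df = s·(H − f)/(H − s) = 1990 × (48391.3 − 58) / (48391.3 − 1990) = 1990 × 48333.3 / 46401.3 ≈ 2072.86 mm.
Depth of field = Df − Dn = 2072.86 − 1913.51 ≈ 159.35 mm.

159 mm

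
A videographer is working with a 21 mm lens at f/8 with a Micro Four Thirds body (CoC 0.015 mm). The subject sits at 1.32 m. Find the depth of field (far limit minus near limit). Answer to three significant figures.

1.07 m

Hyperfocal distance H = f²/(N·c) + f = 21²/(8 × 0.015) + 21 = 441/0.12 + 21 ≈ 3696.0 mm ≈ 3.696 m.
Near limit Dn = s·(H − f)/(H + s − 2f) = 1320 × (3696.0 − 21) / (3696.0 + 1320 − 2 × 21) = 1320 × 3675.0 / 4974.0 ≈ 975.3 mm.
Far limit Df = s·(H − f)/(H − s) = 1320 × (3696.0 − 21) / (3696.0 − 1320) = 1320 × 3675.0 / 2376.0 ≈ 2041.7 mm.
Depth of field = Df − Dn = 2041.7 − 975.3 ≈ 1066.4 mm ≈ 1.07 m.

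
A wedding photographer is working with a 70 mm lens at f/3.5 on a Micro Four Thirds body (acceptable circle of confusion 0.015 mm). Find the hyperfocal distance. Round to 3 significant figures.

93.4 m

Hyperfocal distance H = f²/(N·c) + f = 70²/(3.5 × 0.015) + 70 = 4900/0.0525 + 70 ≈ 93403.3 mm ≈ 93.4 m.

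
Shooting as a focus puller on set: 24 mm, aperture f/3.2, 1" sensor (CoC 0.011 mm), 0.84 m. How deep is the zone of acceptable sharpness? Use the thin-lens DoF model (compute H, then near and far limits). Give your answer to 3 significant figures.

Hyperfocal distance H = f²/(N·c) + f = 24²/(3.2 × 0.011) + 24 = 576/0.0352 + 24 ≈ 16387.6 mm ≈ 16.39 m.
Near limit Dn = s·(H − f)/(H + s − 2f) = 840 × (16387.6 − 24) / (16387.6 + 840 − 2 × 24) = 840 × 16363.6 / 17179.6 ≈ 800.102 mm.
Far limit Df = s·(H − f)/(H − s) = 840 × (16387.6 − 24) / (16387.6 − 840) = 840 × 16363.6 / 15547.6 ≈ 884.086 mm.
Depth of field = Df − Dn = 884.086 − 800.102 ≈ 83.984 mm.

84.0 mm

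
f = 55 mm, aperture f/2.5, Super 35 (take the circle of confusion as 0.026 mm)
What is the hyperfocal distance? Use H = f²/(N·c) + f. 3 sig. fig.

Hyperfocal distance H = f²/(N·c) + f = 55²/(2.5 × 0.026) + 55 = 3025/0.065 + 55 ≈ 46593.5 mm ≈ 46.6 m.

46.6 m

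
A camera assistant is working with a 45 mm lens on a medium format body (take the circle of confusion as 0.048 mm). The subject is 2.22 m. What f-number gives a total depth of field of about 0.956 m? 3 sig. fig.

Write h = H − f = f²/(N·c). The thin-lens limits are Dn = s·h/(h + (s−f)) and Df = s·h/(h − (s−f)), so DoF = Df − Dn = 2·s·(s−f)·h / (h² − (s−f)²).
That is a quadratic in h: DoF·h² − 2·s·(s−f)·h − DoF·(s−f)² = 0 ⇒ h = (s−f)·(s + √(s² + DoF²)) / DoF = 2175 × (2220 + √(2220² + 956²)) / 956 = 2175 × (2220 + 2417.09) / 956 ≈ 10550 mm.
Then N = f²/(c·h) = 45² / (0.048 × 10550) = 2025 / 506.39 ≈ 4.

f/4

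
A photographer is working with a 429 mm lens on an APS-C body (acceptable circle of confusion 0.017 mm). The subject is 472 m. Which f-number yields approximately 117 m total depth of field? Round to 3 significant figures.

Write h = H − f = f²/(N·c). The thin-lens limits are Dn = s·h/(h + (s−f)) and Df = s·h/(h − (s−f)), so DoF = Df − Dn = 2·s·(s−f)·h / (h² − (s−f)²).
That is a quadratic in h: DoF·h² − 2·s·(s−f)·h − DoF·(s−f)² = 0 ⇒ h = (s−f)·(s + √(s² + DoF²)) / DoF = 471571 × (472000 + √(472000² + 117000²)) / 117000 = 471571 × (472000 + 486285) / 117000 ≈ 3862388 mm.
Then N = f²/(c·h) = 429² / (0.017 × 3862388) = 184041 / 65661 ≈ 2.80.

f/2.80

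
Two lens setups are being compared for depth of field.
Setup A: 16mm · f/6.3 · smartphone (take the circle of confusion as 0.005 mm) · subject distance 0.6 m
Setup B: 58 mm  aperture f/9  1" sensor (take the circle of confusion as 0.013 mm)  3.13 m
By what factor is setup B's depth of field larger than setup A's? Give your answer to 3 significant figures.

Setup A: H = 16²/(6.3×0.005) + 16 ≈ 8143.0 mm; DoF = Df − Dn = 646.454 − 559.775 ≈ 86.679 mm.
Setup B: H = 58²/(9×0.013) + 58 ≈ 28810.1 mm; DoF = Df − Dn = 3504.43 − 2827.86 ≈ 676.57 mm.
Ratio = 676.57 / 86.679 ≈ 7.81.

7.81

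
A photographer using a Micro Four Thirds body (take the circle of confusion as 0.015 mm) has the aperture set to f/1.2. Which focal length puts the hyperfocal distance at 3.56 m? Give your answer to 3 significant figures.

8.00 mm

From H = f²/(N·c) + f, with f ≪ H: f ≈ √(H·N·c) = √(3560 × 1.2 × 0.015) = √64.080 ≈ 8.005 mm.
Exact: f² + N·c·f − N·c·H = 0 ⇒ f = (−N·c + √((N·c)² + 4·N·c·H))/2 = (−0.018 + √256.32)/2 ≈ 7.9960 mm ≈ 8.00 mm.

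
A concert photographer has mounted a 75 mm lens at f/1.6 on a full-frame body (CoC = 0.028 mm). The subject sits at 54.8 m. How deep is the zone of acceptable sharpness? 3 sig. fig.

59.0 m

Hyperfocal distance H = f²/(N·c) + f = 75²/(1.6 × 0.028) + 75 = 5625/0.0448 + 75 ≈ 125633.0 mm ≈ 125.6 m.
Near limit Dn = s·(H − f)/(H + s − 2f) = 54800 × (125633.0 − 75) / (125633.0 + 54800 − 2 × 75) = 54800 × 125558.0 / 180283.0 ≈ 38165 mm.
Far limit Df = s·(H − f)/(H − s) = 54800 × (125633.0 − 75) / (125633.0 − 54800) = 54800 × 125558.0 / 70833.0 ≈ 97138 mm.
Depth of field = Df − Dn = 97138 − 38165 ≈ 58973 mm ≈ 59.0 m.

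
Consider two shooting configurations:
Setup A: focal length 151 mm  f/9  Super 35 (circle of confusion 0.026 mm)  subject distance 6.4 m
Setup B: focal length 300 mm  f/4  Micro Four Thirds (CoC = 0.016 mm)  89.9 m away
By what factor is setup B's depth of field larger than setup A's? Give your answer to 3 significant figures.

14.0

Setup A: H = 151²/(9×0.026) + 151 ≈ 97591.2 mm; DoF = Df − Dn = 6838.57 − 6014.29 ≈ 824.28 mm.
Setup B: H = 300²/(4×0.016) + 300 ≈ 1406550.0 mm; DoF = Df − Dn = 96018 − 84515 ≈ 11503 mm.
Ratio = 11503 / 824.28 ≈ 14.0.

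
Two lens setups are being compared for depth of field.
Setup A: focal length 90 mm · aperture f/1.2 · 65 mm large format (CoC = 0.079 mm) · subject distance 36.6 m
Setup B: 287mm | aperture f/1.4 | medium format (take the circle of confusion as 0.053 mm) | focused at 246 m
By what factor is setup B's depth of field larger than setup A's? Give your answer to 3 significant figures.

Setup A: H = 90²/(1.2×0.079) + 90 ≈ 85533.0 mm; DoF = Df − Dn = 63908 − 25643 ≈ 38265 mm.
Setup B: H = 287²/(1.4×0.053) + 287 ≈ 1110381.3 mm; DoF = Df − Dn = 315929 − 201417 ≈ 114512 mm.
Ratio = 114512 / 38265 ≈ 2.99.

2.99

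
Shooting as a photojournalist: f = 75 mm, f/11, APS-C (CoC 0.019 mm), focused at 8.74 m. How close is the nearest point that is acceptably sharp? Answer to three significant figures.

6.61 m

Hyperfocal distance H = f²/(N·c) + f = 75²/(11 × 0.019) + 75 = 5625/0.209 + 75 ≈ 26988.9 mm ≈ 26.99 m.
Near limit Dn = s·(H − f)/(H + s − 2f) = 8740 × (26988.9 − 75) / (26988.9 + 8740 − 2 × 75) = 8740 × 26913.9 / 35578.9 ≈ 6611.4 mm ≈ 6.61 m.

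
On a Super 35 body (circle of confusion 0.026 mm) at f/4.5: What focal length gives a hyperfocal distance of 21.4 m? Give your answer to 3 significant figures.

From H = f²/(N·c) + f, with f ≪ H: f ≈ √(H·N·c) = √(21400 × 4.5 × 0.026) = √2503.8 ≈ 50.04 mm.
The +f correction barely moves this — solving exactly, f² + N·c·f − N·c·H = 0 ⇒ f = (−N·c + √((N·c)² + 4·N·c·H))/2 = (−0.117 + √10015)/2 ≈ 49.980 mm, so f ≈ 50.0 mm.

50.0 mm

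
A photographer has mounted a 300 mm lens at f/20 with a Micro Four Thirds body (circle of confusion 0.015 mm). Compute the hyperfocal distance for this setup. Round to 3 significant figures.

300 m

Hyperfocal distance H = f²/(N·c) + f = 300²/(20 × 0.015) + 300 = 90000/0.3 + 300 ≈ 300300.0 mm ≈ 300 m.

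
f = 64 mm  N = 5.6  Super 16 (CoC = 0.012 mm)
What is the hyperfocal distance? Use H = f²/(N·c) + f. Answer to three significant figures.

Hyperfocal distance H = f²/(N·c) + f = 64²/(5.6 × 0.012) + 64 = 4096/0.0672 + 64 ≈ 61016.4 mm ≈ 61.0 m.

61.0 m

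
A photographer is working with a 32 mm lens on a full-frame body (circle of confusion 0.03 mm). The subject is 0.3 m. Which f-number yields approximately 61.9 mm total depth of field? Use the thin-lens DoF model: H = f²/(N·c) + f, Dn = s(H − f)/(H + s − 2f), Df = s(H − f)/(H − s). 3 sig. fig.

f/13

Write h = H − f = f²/(N·c). The thin-lens limits are Dn = s·h/(h + (s−f)) and Df = s·h/(h − (s−f)), so DoF = Df − Dn = 2·s·(s−f)·h / (h² − (s−f)²).
That is a quadratic in h: DoF·h² − 2·s·(s−f)·h − DoF·(s−f)² = 0 ⇒ h = (s−f)·(s + √(s² + DoF²)) / DoF = 268 × (300 + √(300² + 61.9²)) / 61.9 = 268 × (300 + 306.319) / 61.9 ≈ 2625.1 mm.
Then N = f²/(c·h) = 32² / (0.03 × 2625.1) = 1024 / 78.753 ≈ 13.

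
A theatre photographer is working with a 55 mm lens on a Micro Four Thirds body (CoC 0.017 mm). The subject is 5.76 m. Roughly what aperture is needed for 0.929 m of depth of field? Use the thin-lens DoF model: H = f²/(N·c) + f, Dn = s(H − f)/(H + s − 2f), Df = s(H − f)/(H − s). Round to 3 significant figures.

Write h = H − f = f²/(N·c). The thin-lens limits are Dn = s·h/(h + (s−f)) and Df = s·h/(h − (s−f)), so DoF = Df − Dn = 2·s·(s−f)·h / (h² − (s−f)²).
That is a quadratic in h: DoF·h² − 2·s·(s−f)·h − DoF·(s−f)² = 0 ⇒ h = (s−f)·(s + √(s² + DoF²)) / DoF = 5705 × (5760 + √(5760² + 929²)) / 929 = 5705 × (5760 + 5834.44) / 929 ≈ 71202 mm.
Then N = f²/(c·h) = 55² / (0.017 × 71202) = 3025 / 1210.4 ≈ 2.50.

f/2.50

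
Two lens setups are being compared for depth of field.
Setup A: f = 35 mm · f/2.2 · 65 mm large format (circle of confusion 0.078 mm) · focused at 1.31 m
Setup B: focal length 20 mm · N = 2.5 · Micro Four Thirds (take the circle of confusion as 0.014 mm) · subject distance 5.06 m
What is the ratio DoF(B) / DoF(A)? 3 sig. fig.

11.5

Setup A: H = 35²/(2.2×0.078) + 35 ≈ 7173.7 mm; DoF = Df − Dn = 1594.85 − 1111.48 ≈ 483.37 mm.
Setup B: H = 20²/(2.5×0.014) + 20 ≈ 11448.6 mm; DoF = Df − Dn = 9051.9 − 3511.5 ≈ 5540.4 mm.
Ratio = 5540.4 / 483.37 ≈ 11.5.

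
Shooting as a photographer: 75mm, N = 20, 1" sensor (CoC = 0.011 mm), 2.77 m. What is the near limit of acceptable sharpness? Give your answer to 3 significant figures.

Hyperfocal distance H = f²/(N·c) + f = 75²/(20 × 0.011) + 75 = 5625/0.22 + 75 ≈ 25643.2 mm ≈ 25.64 m.
Near limit Dn = s·(H − f)/(H + s − 2f) = 2770 × (25643.2 − 75) / (25643.2 + 2770 − 2 × 75) = 2770 × 25568.2 / 28263.2 ≈ 2505.9 mm ≈ 2.51 m.

2.51 m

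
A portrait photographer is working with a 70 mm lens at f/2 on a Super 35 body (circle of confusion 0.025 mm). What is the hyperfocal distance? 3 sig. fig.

Hyperfocal distance H = f²/(N·c) + f = 70²/(2 × 0.025) + 70 = 4900/0.05 + 70 ≈ 98070.0 mm ≈ 98.1 m.

98.1 m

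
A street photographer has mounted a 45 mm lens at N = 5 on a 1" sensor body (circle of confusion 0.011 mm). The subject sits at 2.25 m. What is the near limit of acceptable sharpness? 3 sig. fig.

2.12 m

Hyperfocal distance H = f²/(N·c) + f = 45²/(5 × 0.011) + 45 = 2025/0.055 + 45 ≈ 36863.2 mm ≈ 36.86 m.
Near limit Dn = s·(H − f)/(H + s − 2f) = 2250 × (36863.2 − 45) / (36863.2 + 2250 − 2 × 45) = 2250 × 36818.2 / 39023.2 ≈ 2122.9 mm ≈ 2.12 m.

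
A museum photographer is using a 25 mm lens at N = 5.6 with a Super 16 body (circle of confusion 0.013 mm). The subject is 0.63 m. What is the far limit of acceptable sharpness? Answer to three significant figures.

0.678 m

Hyperfocal distance H = f²/(N·c) + f = 25²/(5.6 × 0.013) + 25 = 625/0.0728 + 25 ≈ 8610.2 mm ≈ 8.610 m.
Far limit Df = s·(H − f)/(H − s) = 630 × (8610.2 − 25) / (8610.2 − 630) = 630 × 8585.2 / 7980.2 ≈ 677.76 mm ≈ 0.678 m.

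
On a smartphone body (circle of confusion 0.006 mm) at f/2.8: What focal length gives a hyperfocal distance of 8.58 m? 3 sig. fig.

12.0 mm

From H = f²/(N·c) + f, with f ≪ H: f ≈ √(H·N·c) = √(8580 × 2.8 × 0.006) = √144.14 ≈ 12.01 mm.
The +f correction barely moves this — solving exactly, f² + N·c·f − N·c·H = 0 ⇒ f = (−N·c + √((N·c)² + 4·N·c·H))/2 = (−0.0168 + √576.58)/2 ≈ 11.998 mm, so f ≈ 12.0 mm.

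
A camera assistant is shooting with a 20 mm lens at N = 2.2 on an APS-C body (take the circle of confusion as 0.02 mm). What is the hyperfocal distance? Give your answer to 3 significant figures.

Hyperfocal distance H = f²/(N·c) + f = 20²/(2.2 × 0.02) + 20 = 400/0.044 + 20 ≈ 9110.9 mm ≈ 9.11 m.

9.11 m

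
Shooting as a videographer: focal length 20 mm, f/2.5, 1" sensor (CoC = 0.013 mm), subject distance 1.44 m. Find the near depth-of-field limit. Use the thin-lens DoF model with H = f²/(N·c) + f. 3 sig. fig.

Hyperfocal distance H = f²/(N·c) + f = 20²/(2.5 × 0.013) + 20 = 400/0.0325 + 20 ≈ 12327.7 mm ≈ 12.33 m.
Near limit Dn = s·(H − f)/(H + s − 2f) = 1440 × (12327.7 − 20) / (12327.7 + 1440 − 2 × 20) = 1440 × 12307.7 / 13727.7 ≈ 1291.0 mm ≈ 1.29 m.

1.29 m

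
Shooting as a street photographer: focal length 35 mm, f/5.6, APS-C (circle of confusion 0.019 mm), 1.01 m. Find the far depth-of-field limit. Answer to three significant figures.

1.10 m

Hyperfocal distance H = f²/(N·c) + f = 35²/(5.6 × 0.019) + 35 = 1225/0.1064 + 35 ≈ 11548.2 mm ≈ 11.55 m.
Far limit Df = s·(H − f)/(H − s) = 1010 × (11548.2 − 35) / (11548.2 − 1010) = 1010 × 11513.2 / 10538.2 ≈ 1103.4 mm ≈ 1.10 m.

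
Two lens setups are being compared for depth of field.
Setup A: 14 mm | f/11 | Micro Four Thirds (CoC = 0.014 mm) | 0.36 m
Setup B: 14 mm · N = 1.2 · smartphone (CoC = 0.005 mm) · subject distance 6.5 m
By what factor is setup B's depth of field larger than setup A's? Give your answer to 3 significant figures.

12.7

Setup A: H = 14²/(11×0.014) + 14 ≈ 1286.7 mm; DoF = Df − Dn = 494.41 − 283.05 ≈ 211.36 mm.
Setup B: H = 14²/(1.2×0.005) + 14 ≈ 32680.7 mm; DoF = Df − Dn = 8110.3 − 5423.2 ≈ 2687.1 mm.
Ratio = 2687.1 / 211.36 ≈ 12.7.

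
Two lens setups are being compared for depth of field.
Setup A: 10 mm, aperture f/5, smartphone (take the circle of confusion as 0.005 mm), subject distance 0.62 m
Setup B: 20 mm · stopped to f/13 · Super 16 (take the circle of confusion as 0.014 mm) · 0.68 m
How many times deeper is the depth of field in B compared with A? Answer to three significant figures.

2.32

Setup A: H = 10²/(5×0.005) + 10 ≈ 4010.0 mm; DoF = Df − Dn = 731.56 − 537.96 ≈ 193.60 mm.
Setup B: H = 20²/(13×0.014) + 20 ≈ 2217.8 mm; DoF = Df − Dn = 971.85 − 522.96 ≈ 448.89 mm.
Ratio = 448.89 / 193.60 ≈ 2.32.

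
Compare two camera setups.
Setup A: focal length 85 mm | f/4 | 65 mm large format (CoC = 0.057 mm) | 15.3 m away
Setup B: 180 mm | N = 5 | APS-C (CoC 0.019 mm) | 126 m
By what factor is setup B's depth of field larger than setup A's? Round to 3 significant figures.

Setup A: H = 85²/(4×0.057) + 85 ≈ 31773.6 mm; DoF = Df − Dn = 29431 − 10337 ≈ 19094 mm.
Setup B: H = 180²/(5×0.019) + 180 ≈ 341232.6 mm; DoF = Df − Dn = 199657 − 92044 ≈ 107613 mm.
Ratio = 107613 / 19094 ≈ 5.64.

5.64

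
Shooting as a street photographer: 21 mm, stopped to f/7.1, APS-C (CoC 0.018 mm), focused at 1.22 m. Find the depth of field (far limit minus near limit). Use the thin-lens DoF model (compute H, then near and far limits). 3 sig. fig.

0.964 m

Hyperfocal distance H = f²/(N·c) + f = 21²/(7.1 × 0.018) + 21 = 441/0.1278 + 21 ≈ 3471.7 mm ≈ 3.472 m.
Near limit Dn = s·(H − f)/(H + s − 2f) = 1220 × (3471.7 − 21) / (3471.7 + 1220 − 2 × 21) = 1220 × 3450.7 / 4649.7 ≈ 905.40 mm.
Far limit Df = s·(H − f)/(H − s) = 1220 × (3471.7 − 21) / (3471.7 − 1220) = 1220 × 3450.7 / 2251.7 ≈ 1869.63 mm.
Depth of field = Df − Dn = 1869.63 − 905.40 ≈ 964.23 mm ≈ 0.964 m.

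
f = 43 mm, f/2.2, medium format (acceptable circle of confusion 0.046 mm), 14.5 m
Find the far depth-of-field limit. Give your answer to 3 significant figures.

69.5 m

Hyperfocal distance H = f²/(N·c) + f = 43²/(2.2 × 0.046) + 43 = 1849/0.1012 + 43 ≈ 18313.8 mm ≈ 18.31 m.
Far limit Df = s·(H − f)/(H − s) = 14500 × (18313.8 − 43) / (18313.8 − 14500) = 14500 × 18270.8 / 3813.8 ≈ 69466 mm ≈ 69.5 m.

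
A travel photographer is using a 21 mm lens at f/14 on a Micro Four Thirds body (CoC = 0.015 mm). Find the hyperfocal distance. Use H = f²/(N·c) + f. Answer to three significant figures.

Hyperfocal distance H = f²/(N·c) + f = 21²/(14 × 0.015) + 21 = 441/0.21 + 21 ≈ 2121.0 mm ≈ 2.12 m.

2.12 m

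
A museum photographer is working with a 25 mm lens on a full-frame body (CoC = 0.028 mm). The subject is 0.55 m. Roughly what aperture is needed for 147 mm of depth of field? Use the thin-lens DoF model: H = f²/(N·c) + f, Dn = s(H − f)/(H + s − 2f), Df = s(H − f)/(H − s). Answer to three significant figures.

Write h = H − f = f²/(N·c). The thin-lens limits are Dn = s·h/(h + (s−f)) and Df = s·h/(h − (s−f)), so DoF = Df − Dn = 2·s·(s−f)·h / (h² − (s−f)²).
That is a quadratic in h: DoF·h² − 2·s·(s−f)·h − DoF·(s−f)² = 0 ⇒ h = (s−f)·(s + √(s² + DoF²)) / DoF = 525 × (550 + √(550² + 147²)) / 147 = 525 × (550 + 569.306) / 147 ≈ 3997.5 mm.
Then N = f²/(c·h) = 25² / (0.028 × 3997.5) = 625 / 111.93 ≈ 5.58.

f/5.58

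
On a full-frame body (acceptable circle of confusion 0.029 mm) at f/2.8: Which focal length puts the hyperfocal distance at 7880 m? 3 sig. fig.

From H = f²/(N·c) + f, with f ≪ H: f ≈ √(H·N·c) = √(7880000 × 2.8 × 0.029) = √639856 ≈ 799.9 mm.
The +f correction barely moves this — solving exactly, f² + N·c·f − N·c·H = 0 ⇒ f = (−N·c + √((N·c)² + 4·N·c·H))/2 = (−0.0812 + √2559424)/2 ≈ 799.87 mm, so f ≈ 800 mm.

800 mm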